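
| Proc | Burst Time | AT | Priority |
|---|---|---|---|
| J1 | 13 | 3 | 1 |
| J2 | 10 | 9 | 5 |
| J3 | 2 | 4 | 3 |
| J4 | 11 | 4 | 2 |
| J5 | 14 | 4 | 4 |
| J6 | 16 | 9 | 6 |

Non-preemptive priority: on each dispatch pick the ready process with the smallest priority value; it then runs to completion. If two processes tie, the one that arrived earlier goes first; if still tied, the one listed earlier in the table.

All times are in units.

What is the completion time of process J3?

Gantt: | idle 0-3 | J1 3-16 | J4 16-27 | J3 27-29 | J5 29-43 | J2 43-53 | J6 53-69 |
Completion: J1=16  J2=53  J3=29  J4=27  J5=43  J6=69
Turnaround (C−A): J1=13  J2=44  J3=25  J4=23  J5=39  J6=60

29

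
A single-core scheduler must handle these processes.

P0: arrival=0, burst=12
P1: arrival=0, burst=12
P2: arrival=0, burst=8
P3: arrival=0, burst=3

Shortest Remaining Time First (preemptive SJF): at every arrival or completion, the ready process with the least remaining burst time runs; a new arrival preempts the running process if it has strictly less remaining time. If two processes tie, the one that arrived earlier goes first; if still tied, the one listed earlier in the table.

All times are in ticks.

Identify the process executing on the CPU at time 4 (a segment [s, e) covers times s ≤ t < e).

P2

Gantt: | P3 0-3 | P2 3-11 | P0 11-23 | P1 23-35 |
Completion: P0=23  P1=35  P2=11  P3=3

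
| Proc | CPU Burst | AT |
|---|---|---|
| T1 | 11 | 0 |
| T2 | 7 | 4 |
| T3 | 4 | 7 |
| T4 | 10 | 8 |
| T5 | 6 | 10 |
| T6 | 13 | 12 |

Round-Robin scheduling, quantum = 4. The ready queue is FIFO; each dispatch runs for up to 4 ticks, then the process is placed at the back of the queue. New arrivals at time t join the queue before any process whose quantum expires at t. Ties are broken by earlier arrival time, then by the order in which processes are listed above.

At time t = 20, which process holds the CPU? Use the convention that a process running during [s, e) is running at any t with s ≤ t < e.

T2

Schedule: | T1 0-4 | T2 4-8 | T1 8-12 | T3 12-16 | T4 16-20 | T2 20-23 | T5 23-27 | T6 27-31 | T1 31-34 | T4 34-38 | T5 38-40 | T6 40-44 | T4 44-46 | T6 46-51 |
Completion: T1=34  T2=23  T3=16  T4=46  T5=40  T6=51
Turnaround (C−A): T1=34  T2=19  T3=9  T4=38  T5=30  T6=39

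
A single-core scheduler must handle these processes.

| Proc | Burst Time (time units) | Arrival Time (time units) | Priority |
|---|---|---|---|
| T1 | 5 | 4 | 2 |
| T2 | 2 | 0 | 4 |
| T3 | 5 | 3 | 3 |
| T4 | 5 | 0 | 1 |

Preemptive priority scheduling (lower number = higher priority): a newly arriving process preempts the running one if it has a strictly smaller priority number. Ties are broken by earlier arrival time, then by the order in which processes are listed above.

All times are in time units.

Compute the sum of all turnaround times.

40

Gantt: | T4 0-5 | T1 5-10 | T3 10-15 | T2 15-17 |
Completion: T1=10  T2=17  T3=15  T4=5
Turnaround (C−A): T1=6  T2=17  T3=12  T4=5
Turnaround = completion − arrival: T1=6, T2=17, T3=12, T4=5
Total turnaround = 6 + 17 + 12 + 5 = 40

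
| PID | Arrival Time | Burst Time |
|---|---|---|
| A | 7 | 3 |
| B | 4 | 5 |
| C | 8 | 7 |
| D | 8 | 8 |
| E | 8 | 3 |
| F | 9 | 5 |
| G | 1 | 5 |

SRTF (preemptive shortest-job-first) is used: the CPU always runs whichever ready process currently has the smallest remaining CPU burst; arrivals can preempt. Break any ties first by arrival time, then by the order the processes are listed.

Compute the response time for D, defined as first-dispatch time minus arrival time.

Timeline: | idle 0-1 | G 1-6 | B 6-7 | A 7-10 | E 10-13 | B 13-17 | F 17-22 | C 22-29 | D 29-37 |
Completion: A=10  B=17  C=29  D=37  E=13  F=22  G=6
Response(D) = first start − arrival = 29 − 8 = 21

21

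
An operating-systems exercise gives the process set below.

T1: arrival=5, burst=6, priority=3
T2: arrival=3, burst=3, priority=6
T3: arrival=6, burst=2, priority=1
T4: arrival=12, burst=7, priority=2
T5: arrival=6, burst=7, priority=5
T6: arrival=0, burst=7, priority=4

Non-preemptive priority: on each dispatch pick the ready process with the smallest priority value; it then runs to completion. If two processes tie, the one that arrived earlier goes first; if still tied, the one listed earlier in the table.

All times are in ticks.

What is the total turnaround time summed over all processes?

82

Timeline: | T6 0-7 | T3 7-9 | T1 9-15 | T4 15-22 | T5 22-29 | T2 29-32 |
Completion: T1=15  T2=32  T3=9  T4=22  T5=29  T6=7
Turnaround = completion − arrival: T1=10, T2=29, T3=3, T4=10, T5=23, T6=7
Total turnaround = 10 + 29 + 3 + 10 + 23 + 7 = 82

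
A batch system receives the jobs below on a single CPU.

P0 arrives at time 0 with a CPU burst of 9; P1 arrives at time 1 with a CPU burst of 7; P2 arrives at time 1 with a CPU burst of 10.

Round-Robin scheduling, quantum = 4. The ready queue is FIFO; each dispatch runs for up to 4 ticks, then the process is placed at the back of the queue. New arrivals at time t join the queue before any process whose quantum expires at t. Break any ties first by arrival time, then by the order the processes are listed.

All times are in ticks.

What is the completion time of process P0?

Timeline: | P0 0-4 | P1 4-8 | P2 8-12 | P0 12-16 | P1 16-19 | P2 19-23 | P0 23-24 | P2 24-26 |
Completion: P0=24  P1=19  P2=26
Turnaround (C−A): P0=24  P1=18  P2=25

24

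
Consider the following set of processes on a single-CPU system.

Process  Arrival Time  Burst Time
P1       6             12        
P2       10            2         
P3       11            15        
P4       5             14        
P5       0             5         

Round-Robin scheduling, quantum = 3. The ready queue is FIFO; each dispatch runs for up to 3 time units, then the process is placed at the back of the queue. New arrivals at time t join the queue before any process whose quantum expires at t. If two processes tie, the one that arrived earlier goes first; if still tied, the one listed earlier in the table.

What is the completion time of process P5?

Gantt: | P5 0-5 | P4 5-8 | P1 8-11 | P4 11-14 | P2 14-16 | P3 16-19 | P1 19-22 | P4 22-25 | P3 25-28 | P1 28-31 | P4 31-34 | P3 34-37 | P1 37-40 | P4 40-42 | P3 42-48 |
Completion: P1=40  P2=16  P3=48  P4=42  P5=5
Turnaround (C−A): P1=34  P2=6  P3=37  P4=37  P5=5

5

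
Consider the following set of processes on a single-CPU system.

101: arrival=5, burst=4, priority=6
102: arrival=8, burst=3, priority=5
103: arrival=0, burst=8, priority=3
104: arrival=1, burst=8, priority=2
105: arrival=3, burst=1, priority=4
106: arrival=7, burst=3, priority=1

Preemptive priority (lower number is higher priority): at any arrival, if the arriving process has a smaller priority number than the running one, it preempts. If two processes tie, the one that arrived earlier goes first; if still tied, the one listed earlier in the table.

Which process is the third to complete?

Timeline: | 103 0-1 | 104 1-7 | 106 7-10 | 104 10-12 | 103 12-19 | 105 19-20 | 102 20-23 | 101 23-27 |
Completion: 101=27  102=23  103=19  104=12  105=20  106=10
Turnaround (C−A): 101=22  102=15  103=19  104=11  105=17  106=3
Finish order: 106 → 104 → 103 → 105 → 102 → 101

103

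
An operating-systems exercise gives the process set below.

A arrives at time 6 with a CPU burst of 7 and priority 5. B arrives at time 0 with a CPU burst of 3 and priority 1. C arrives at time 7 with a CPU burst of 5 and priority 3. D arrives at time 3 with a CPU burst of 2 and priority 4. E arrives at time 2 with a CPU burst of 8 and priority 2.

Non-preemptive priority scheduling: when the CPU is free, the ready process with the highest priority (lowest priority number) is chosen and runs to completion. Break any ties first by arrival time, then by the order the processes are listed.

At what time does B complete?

Gantt: | B 0-3 | E 3-11 | C 11-16 | D 16-18 | A 18-25 |
Completion: A=25  B=3  C=16  D=18  E=11
Turnaround (C−A): A=19  B=3  C=9  D=15  E=9

3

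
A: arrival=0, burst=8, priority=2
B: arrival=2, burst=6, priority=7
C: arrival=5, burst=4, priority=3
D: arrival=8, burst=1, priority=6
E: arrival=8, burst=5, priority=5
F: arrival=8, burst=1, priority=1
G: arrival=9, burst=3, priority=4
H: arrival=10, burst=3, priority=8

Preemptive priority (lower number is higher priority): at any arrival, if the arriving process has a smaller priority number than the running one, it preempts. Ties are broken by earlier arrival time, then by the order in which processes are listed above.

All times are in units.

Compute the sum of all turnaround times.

Gantt: | A 0-8 | F 8-9 | C 9-13 | G 13-16 | E 16-21 | D 21-22 | B 22-28 | H 28-31 |
Completion: A=8  B=28  C=13  D=22  E=21  F=9  G=16  H=31
Turnaround (C−A): A=8  B=26  C=8  D=14  E=13  F=1  G=7  H=21
Turnaround = completion − arrival: A=8, B=26, C=8, D=14, E=13, F=1, G=7, H=21
Total turnaround = 8 + 26 + 8 + 14 + 13 + 1 + 7 + 21 = 98

98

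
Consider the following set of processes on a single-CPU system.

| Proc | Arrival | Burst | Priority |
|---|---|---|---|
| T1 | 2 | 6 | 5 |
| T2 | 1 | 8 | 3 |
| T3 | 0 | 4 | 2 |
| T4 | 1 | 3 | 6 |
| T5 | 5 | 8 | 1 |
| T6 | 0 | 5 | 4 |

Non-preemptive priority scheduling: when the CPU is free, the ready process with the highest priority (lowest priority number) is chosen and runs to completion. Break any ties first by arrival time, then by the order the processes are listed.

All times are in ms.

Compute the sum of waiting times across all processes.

Gantt: | T3 0-4 | T2 4-12 | T5 12-20 | T6 20-25 | T1 25-31 | T4 31-34 |
Completion: T1=31  T2=12  T3=4  T4=34  T5=20  T6=25
Turnaround (C−A): T1=29  T2=11  T3=4  T4=33  T5=15  T6=25
Waiting = turnaround − burst: T1=23, T2=3, T3=0, T4=30, T5=7, T6=20
Total waiting = 23 + 3 + 0 + 30 + 7 + 20 = 83

83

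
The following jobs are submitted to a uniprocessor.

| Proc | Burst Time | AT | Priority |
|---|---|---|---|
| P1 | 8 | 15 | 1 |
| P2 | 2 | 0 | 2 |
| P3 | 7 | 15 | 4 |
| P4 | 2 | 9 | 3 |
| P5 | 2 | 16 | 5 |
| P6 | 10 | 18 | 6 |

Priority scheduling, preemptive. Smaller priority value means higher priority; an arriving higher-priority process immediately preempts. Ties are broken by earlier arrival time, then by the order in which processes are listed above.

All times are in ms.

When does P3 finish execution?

30

Gantt: | P2 0-2 | idle 2-9 | P4 9-11 | idle 11-15 | P1 15-23 | P3 23-30 | P5 30-32 | P6 32-42 |
Completion: P1=23  P2=2  P3=30  P4=11  P5=32  P6=42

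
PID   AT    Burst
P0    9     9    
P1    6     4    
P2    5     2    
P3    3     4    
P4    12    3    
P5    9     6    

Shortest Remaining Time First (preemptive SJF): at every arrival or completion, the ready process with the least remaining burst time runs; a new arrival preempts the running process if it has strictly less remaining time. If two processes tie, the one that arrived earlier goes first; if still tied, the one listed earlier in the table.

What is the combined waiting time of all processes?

Schedule: | idle 0-3 | P3 3-7 | P2 7-9 | P1 9-13 | P4 13-16 | P5 16-22 | P0 22-31 |
Completion: P0=31  P1=13  P2=9  P3=7  P4=16  P5=22
Turnaround (C−A): P0=22  P1=7  P2=4  P3=4  P4=4  P5=13
Waiting = turnaround − burst: P0=13, P1=3, P2=2, P3=0, P4=1, P5=7
Total waiting = 13 + 3 + 2 + 0 + 1 + 7 = 26

26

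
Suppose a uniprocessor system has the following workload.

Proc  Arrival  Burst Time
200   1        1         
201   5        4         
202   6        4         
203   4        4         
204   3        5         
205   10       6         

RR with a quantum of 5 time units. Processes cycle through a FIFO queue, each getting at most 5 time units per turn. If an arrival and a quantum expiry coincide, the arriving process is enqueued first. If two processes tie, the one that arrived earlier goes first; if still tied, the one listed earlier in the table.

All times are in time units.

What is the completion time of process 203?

12

Schedule: | idle 0-1 | 200 1-2 | idle 2-3 | 204 3-8 | 203 8-12 | 201 12-16 | 202 16-20 | 205 20-26 |
Completion: 200=2  201=16  202=20  203=12  204=8  205=26
Turnaround (C−A): 200=1  201=11  202=14  203=8  204=5  205=16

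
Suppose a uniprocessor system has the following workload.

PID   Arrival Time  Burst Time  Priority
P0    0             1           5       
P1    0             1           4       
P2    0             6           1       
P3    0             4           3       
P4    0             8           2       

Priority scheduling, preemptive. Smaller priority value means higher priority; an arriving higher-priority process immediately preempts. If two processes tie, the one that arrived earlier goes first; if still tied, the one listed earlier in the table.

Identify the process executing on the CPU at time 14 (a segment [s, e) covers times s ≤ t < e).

Timeline: | P2 0-6 | P4 6-14 | P3 14-18 | P1 18-19 | P0 19-20 |
Completion: P0=20  P1=19  P2=6  P3=18  P4=14

P3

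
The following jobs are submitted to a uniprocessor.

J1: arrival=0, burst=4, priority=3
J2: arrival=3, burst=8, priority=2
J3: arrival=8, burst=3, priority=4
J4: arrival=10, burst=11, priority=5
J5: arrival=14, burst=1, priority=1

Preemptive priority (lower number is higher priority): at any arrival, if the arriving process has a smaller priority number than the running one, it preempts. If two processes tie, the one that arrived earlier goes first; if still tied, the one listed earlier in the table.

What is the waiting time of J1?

8

Gantt: | J1 0-3 | J2 3-11 | J1 11-12 | J3 12-14 | J5 14-15 | J3 15-16 | J4 16-27 |
Completion: J1=12  J2=11  J3=16  J4=27  J5=15
Waiting(J1) = turnaround − burst = 12 − 4 = 8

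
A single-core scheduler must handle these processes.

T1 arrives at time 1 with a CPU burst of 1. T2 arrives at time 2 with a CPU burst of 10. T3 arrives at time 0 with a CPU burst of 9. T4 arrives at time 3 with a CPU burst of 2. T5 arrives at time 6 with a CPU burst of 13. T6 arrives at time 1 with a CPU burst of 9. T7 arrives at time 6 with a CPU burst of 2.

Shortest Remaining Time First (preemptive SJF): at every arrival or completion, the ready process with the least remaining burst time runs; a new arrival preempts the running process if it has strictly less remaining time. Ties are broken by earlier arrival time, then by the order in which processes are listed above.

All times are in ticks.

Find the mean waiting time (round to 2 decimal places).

9.43

Schedule: | T3 0-1 | T1 1-2 | T3 2-3 | T4 3-5 | T3 5-6 | T7 6-8 | T3 8-14 | T6 14-23 | T2 23-33 | T5 33-46 |
Completion: T1=2  T2=33  T3=14  T4=5  T5=46  T6=23  T7=8
Waiting times: T1=0, T2=21, T3=5, T4=0, T5=27, T6=13, T7=0
Average waiting = (0+21+5+0+27+13+0) / 7 = 66/7 = 9.43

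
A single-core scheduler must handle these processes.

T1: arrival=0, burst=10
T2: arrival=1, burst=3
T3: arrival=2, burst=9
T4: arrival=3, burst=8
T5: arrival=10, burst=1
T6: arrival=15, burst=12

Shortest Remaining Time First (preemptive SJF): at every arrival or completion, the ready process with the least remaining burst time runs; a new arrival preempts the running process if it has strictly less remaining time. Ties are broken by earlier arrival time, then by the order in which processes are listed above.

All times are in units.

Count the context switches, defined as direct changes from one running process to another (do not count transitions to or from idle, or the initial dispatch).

Schedule: | T1 0-1 | T2 1-4 | T4 4-10 | T5 10-11 | T4 11-13 | T1 13-22 | T3 22-31 | T6 31-43 |
Completion: T1=22  T2=4  T3=31  T4=13  T5=11  T6=43
Turnaround (C−A): T1=22  T2=3  T3=29  T4=10  T5=1  T6=28

7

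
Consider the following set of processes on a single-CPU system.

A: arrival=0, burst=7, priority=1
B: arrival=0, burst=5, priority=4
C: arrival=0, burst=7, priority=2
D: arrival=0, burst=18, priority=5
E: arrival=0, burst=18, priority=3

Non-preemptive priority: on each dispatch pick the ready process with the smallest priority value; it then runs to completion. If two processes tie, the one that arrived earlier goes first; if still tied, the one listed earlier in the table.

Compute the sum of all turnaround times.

145

Timeline: | A 0-7 | C 7-14 | E 14-32 | B 32-37 | D 37-55 |
Completion: A=7  B=37  C=14  D=55  E=32
Turnaround = completion − arrival: A=7, B=37, C=14, D=55, E=32
Total turnaround = 7 + 37 + 14 + 55 + 32 = 145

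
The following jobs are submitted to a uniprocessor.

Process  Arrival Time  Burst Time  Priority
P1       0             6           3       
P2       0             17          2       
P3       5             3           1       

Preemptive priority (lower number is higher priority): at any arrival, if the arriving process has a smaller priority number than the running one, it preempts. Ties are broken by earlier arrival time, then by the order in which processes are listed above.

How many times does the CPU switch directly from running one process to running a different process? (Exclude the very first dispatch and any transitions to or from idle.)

3

Schedule: | P2 0-5 | P3 5-8 | P2 8-20 | P1 20-26 |
Completion: P1=26  P2=20  P3=8
Turnaround (C−A): P1=26  P2=20  P3=3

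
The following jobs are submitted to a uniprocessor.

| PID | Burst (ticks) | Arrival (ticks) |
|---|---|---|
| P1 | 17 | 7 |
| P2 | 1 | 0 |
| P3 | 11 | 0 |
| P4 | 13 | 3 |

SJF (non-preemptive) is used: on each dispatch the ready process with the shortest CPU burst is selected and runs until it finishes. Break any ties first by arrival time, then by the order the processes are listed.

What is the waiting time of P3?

1

Schedule: | P2 0-1 | P3 1-12 | P4 12-25 | P1 25-42 |
Completion: P1=42  P2=1  P3=12  P4=25
Turnaround (C−A): P1=35  P2=1  P3=12  P4=22
Waiting(P3) = turnaround − burst = 12 − 11 = 1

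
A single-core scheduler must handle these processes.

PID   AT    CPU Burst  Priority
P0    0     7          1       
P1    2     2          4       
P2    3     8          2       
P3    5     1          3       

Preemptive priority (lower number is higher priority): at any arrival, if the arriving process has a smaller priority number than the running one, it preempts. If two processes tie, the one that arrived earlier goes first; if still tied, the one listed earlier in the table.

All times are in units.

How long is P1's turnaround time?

Gantt: | P0 0-7 | P2 7-15 | P3 15-16 | P1 16-18 |
Completion: P0=7  P1=18  P2=15  P3=16
Turnaround (C−A): P0=7  P1=16  P2=12  P3=11
Turnaround(P1) = completion − arrival = 18 − 2 = 16

16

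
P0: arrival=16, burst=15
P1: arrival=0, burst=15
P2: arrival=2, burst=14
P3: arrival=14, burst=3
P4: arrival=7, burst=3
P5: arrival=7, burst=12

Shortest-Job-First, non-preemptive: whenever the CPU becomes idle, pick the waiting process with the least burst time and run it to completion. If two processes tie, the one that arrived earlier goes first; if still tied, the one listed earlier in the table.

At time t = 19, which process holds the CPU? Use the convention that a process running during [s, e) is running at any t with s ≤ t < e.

P3

Timeline: | P1 0-15 | P4 15-18 | P3 18-21 | P5 21-33 | P2 33-47 | P0 47-62 |
Completion: P0=62  P1=15  P2=47  P3=21  P4=18  P5=33
Turnaround (C−A): P0=46  P1=15  P2=45  P3=7  P4=11  P5=26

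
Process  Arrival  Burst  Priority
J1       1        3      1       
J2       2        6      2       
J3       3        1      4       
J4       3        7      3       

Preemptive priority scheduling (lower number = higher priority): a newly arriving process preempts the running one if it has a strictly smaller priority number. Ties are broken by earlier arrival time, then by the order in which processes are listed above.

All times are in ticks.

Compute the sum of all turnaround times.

Timeline: | idle 0-1 | J1 1-4 | J2 4-10 | J4 10-17 | J3 17-18 |
Completion: J1=4  J2=10  J3=18  J4=17
Turnaround = completion − arrival: J1=3, J2=8, J3=15, J4=14
Total turnaround = 3 + 8 + 15 + 14 = 40

40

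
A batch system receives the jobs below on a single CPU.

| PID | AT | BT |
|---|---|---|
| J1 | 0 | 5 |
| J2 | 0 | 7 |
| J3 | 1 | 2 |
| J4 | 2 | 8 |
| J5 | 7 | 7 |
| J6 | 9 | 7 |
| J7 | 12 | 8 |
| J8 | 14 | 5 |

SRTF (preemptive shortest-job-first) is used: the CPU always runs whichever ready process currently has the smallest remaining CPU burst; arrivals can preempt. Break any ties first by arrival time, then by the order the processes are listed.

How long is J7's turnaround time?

Timeline: | J1 0-1 | J3 1-3 | J1 3-7 | J2 7-14 | J8 14-19 | J5 19-26 | J6 26-33 | J4 33-41 | J7 41-49 |
Completion: J1=7  J2=14  J3=3  J4=41  J5=26  J6=33  J7=49  J8=19
Turnaround (C−A): J1=7  J2=14  J3=2  J4=39  J5=19  J6=24  J7=37  J8=5
Turnaround(J7) = completion − arrival = 49 − 12 = 37

37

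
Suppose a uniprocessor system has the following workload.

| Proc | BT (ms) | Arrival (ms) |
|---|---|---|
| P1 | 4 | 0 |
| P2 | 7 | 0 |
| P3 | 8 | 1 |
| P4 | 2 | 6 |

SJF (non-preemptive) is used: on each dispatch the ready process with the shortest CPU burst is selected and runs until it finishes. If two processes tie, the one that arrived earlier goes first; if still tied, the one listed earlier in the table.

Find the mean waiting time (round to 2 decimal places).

5.25

Timeline: | P1 0-4 | P2 4-11 | P4 11-13 | P3 13-21 |
Completion: P1=4  P2=11  P3=21  P4=13
Waiting times: P1=0, P2=4, P3=12, P4=5
Average waiting = (0+4+12+5) / 4 = 21/4 = 5.25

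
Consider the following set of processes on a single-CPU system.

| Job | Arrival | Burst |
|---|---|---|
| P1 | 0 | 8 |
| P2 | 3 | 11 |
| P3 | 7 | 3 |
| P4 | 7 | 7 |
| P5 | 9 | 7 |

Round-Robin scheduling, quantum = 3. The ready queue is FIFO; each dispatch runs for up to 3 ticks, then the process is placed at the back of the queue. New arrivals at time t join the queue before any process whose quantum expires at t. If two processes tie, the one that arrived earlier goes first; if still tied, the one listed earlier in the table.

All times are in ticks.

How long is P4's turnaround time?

Schedule: | P1 0-3 | P2 3-6 | P1 6-9 | P2 9-12 | P3 12-15 | P4 15-18 | P5 18-21 | P1 21-23 | P2 23-26 | P4 26-29 | P5 29-32 | P2 32-34 | P4 34-35 | P5 35-36 |
Completion: P1=23  P2=34  P3=15  P4=35  P5=36
Turnaround (C−A): P1=23  P2=31  P3=8  P4=28  P5=27
Turnaround(P4) = completion − arrival = 35 − 7 = 28

28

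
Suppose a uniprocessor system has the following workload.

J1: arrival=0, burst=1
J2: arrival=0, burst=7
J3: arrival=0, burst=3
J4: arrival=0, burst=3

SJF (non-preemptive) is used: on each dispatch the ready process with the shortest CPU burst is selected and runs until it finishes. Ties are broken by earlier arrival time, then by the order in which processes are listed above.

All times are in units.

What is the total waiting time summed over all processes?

Timeline: | J1 0-1 | J3 1-4 | J4 4-7 | J2 7-14 |
Completion: J1=1  J2=14  J3=4  J4=7
Turnaround (C−A): J1=1  J2=14  J3=4  J4=7
Waiting = turnaround − burst: J1=0, J2=7, J3=1, J4=4
Total waiting = 0 + 7 + 1 + 4 = 12

12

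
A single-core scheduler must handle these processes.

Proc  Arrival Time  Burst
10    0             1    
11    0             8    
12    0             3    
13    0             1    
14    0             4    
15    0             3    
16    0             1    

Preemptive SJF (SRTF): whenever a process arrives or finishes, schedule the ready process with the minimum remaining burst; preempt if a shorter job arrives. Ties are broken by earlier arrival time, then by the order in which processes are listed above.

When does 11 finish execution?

Schedule: | 10 0-1 | 13 1-2 | 16 2-3 | 12 3-6 | 15 6-9 | 14 9-13 | 11 13-21 |
Completion: 10=1  11=21  12=6  13=2  14=13  15=9  16=3
Turnaround (C−A): 10=1  11=21  12=6  13=2  14=13  15=9  16=3

21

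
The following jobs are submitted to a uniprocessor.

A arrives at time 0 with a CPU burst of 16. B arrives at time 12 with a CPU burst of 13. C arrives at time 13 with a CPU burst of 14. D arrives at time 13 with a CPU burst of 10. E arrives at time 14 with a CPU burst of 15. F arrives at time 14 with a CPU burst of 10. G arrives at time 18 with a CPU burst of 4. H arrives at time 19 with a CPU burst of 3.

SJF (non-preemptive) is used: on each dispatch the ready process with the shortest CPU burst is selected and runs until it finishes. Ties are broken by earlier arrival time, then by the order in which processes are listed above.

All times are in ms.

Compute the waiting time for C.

Timeline: | A 0-16 | D 16-26 | H 26-29 | G 29-33 | F 33-43 | B 43-56 | C 56-70 | E 70-85 |
Completion: A=16  B=56  C=70  D=26  E=85  F=43  G=33  H=29
Waiting(C) = turnaround − burst = 57 − 14 = 43

43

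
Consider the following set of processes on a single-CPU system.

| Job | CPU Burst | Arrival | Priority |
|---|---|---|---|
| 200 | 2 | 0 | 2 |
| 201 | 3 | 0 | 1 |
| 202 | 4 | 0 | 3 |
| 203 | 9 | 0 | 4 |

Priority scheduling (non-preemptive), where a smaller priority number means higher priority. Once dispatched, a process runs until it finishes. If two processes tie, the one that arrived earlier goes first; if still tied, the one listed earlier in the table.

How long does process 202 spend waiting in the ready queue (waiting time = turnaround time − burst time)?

5

Schedule: | 201 0-3 | 200 3-5 | 202 5-9 | 203 9-18 |
Completion: 200=5  201=3  202=9  203=18
Turnaround (C−A): 200=5  201=3  202=9  203=18
Waiting(202) = turnaround − burst = 9 − 4 = 5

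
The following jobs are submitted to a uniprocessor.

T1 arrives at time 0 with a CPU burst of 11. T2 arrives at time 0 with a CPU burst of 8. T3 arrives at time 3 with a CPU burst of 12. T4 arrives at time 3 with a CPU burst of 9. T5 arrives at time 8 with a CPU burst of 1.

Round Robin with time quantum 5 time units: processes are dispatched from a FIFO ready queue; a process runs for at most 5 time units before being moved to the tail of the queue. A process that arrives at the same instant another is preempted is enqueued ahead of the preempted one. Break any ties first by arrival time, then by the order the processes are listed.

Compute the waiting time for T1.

Schedule: | T1 0-5 | T2 5-10 | T3 10-15 | T4 15-20 | T1 20-25 | T5 25-26 | T2 26-29 | T3 29-34 | T4 34-38 | T1 38-39 | T3 39-41 |
Completion: T1=39  T2=29  T3=41  T4=38  T5=26
Turnaround (C−A): T1=39  T2=29  T3=38  T4=35  T5=18
Waiting(T1) = turnaround − burst = 39 − 11 = 28

28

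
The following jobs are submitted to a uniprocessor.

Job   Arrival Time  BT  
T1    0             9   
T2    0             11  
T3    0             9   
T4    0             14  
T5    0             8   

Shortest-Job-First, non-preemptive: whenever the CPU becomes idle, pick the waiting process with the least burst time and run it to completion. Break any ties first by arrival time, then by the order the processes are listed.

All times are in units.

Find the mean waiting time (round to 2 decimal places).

17.60

Timeline: | T5 0-8 | T1 8-17 | T3 17-26 | T2 26-37 | T4 37-51 |
Completion: T1=17  T2=37  T3=26  T4=51  T5=8
Turnaround (C−A): T1=17  T2=37  T3=26  T4=51  T5=8
Waiting times: T1=8, T2=26, T3=17, T4=37, T5=0
Average waiting = (8+26+17+37+0) / 5 = 88/5 = 17.60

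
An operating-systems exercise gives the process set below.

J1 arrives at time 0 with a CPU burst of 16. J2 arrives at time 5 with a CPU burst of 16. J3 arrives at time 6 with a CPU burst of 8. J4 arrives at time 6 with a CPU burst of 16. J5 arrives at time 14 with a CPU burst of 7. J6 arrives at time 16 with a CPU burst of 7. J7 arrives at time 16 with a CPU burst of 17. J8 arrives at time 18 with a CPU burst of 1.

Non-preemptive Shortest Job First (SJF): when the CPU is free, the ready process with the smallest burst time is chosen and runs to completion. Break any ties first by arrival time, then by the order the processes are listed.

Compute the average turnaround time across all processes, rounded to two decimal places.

Gantt: | J1 0-16 | J5 16-23 | J8 23-24 | J6 24-31 | J3 31-39 | J2 39-55 | J4 55-71 | J7 71-88 |
Completion: J1=16  J2=55  J3=39  J4=71  J5=23  J6=31  J7=88  J8=24
Turnaround times: J1=16, J2=50, J3=33, J4=65, J5=9, J6=15, J7=72, J8=6
Average turnaround = (16+50+33+65+9+15+72+6) / 8 = 266/8 = 33.25

33.25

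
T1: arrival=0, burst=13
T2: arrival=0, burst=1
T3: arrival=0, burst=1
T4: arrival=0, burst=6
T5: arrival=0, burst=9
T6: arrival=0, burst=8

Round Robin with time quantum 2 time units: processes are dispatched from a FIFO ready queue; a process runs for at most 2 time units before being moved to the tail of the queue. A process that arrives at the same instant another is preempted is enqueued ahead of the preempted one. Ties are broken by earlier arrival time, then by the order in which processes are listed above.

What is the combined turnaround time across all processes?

134

Gantt: | T1 0-2 | T2 2-3 | T3 3-4 | T4 4-6 | T5 6-8 | T6 8-10 | T1 10-12 | T4 12-14 | T5 14-16 | T6 16-18 | T1 18-20 | T4 20-22 | T5 22-24 | T6 24-26 | T1 26-28 | T5 28-30 | T6 30-32 | T1 32-34 | T5 34-35 | T1 35-38 |
Completion: T1=38  T2=3  T3=4  T4=22  T5=35  T6=32
Turnaround (C−A): T1=38  T2=3  T3=4  T4=22  T5=35  T6=32
Turnaround = completion − arrival: T1=38, T2=3, T3=4, T4=22, T5=35, T6=32
Total turnaround = 38 + 3 + 4 + 22 + 35 + 32 = 134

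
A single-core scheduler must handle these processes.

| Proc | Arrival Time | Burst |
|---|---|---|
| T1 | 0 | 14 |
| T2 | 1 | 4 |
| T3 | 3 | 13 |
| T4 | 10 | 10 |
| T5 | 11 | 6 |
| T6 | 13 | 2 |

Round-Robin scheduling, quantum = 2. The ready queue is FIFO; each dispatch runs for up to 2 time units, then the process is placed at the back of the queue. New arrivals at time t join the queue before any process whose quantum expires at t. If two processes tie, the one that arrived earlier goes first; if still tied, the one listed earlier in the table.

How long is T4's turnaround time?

38

Timeline: | T1 0-2 | T2 2-4 | T1 4-6 | T3 6-8 | T2 8-10 | T1 10-12 | T3 12-14 | T4 14-16 | T5 16-18 | T1 18-20 | T6 20-22 | T3 22-24 | T4 24-26 | T5 26-28 | T1 28-30 | T3 30-32 | T4 32-34 | T5 34-36 | T1 36-38 | T3 38-40 | T4 40-42 | T1 42-44 | T3 44-46 | T4 46-48 | T3 48-49 |
Completion: T1=44  T2=10  T3=49  T4=48  T5=36  T6=22
Turnaround (C−A): T1=44  T2=9  T3=46  T4=38  T5=25  T6=9
Turnaround(T4) = completion − arrival = 48 − 10 = 38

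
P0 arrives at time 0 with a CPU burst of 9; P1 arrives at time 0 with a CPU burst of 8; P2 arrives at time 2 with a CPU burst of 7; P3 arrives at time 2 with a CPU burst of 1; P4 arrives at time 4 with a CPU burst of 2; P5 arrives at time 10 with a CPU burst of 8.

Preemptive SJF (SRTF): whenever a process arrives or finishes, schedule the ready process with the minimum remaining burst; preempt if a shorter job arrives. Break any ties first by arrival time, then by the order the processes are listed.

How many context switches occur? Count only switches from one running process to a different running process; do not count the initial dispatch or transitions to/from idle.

7

Timeline: | P1 0-2 | P3 2-3 | P1 3-4 | P4 4-6 | P1 6-11 | P2 11-18 | P5 18-26 | P0 26-35 |
Completion: P0=35  P1=11  P2=18  P3=3  P4=6  P5=26
Turnaround (C−A): P0=35  P1=11  P2=16  P3=1  P4=2  P5=16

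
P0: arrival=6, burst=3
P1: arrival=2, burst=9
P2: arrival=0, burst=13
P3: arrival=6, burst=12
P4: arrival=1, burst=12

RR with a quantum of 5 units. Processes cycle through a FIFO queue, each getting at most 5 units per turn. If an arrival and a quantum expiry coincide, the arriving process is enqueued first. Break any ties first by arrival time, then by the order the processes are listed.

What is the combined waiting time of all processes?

132

Schedule: | P2 0-5 | P4 5-10 | P1 10-15 | P2 15-20 | P0 20-23 | P3 23-28 | P4 28-33 | P1 33-37 | P2 37-40 | P3 40-45 | P4 45-47 | P3 47-49 |
Completion: P0=23  P1=37  P2=40  P3=49  P4=47
Waiting = turnaround − burst: P0=14, P1=26, P2=27, P3=31, P4=34
Total waiting = 14 + 26 + 27 + 31 + 34 = 132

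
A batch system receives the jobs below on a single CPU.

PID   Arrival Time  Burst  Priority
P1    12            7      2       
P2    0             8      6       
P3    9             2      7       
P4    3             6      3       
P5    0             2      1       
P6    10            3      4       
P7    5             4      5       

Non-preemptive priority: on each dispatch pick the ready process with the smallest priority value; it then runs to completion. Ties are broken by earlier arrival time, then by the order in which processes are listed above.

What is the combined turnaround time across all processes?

Gantt: | P5 0-2 | P2 2-10 | P4 10-16 | P1 16-23 | P6 23-26 | P7 26-30 | P3 30-32 |
Completion: P1=23  P2=10  P3=32  P4=16  P5=2  P6=26  P7=30
Turnaround = completion − arrival: P1=11, P2=10, P3=23, P4=13, P5=2, P6=16, P7=25
Total turnaround = 11 + 10 + 23 + 13 + 2 + 16 + 25 = 100

100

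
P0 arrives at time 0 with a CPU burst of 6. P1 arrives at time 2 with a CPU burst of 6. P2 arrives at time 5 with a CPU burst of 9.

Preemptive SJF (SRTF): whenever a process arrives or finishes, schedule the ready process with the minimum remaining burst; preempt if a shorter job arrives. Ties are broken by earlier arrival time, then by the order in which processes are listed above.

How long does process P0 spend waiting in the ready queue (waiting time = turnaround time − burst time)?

Schedule: | P0 0-6 | P1 6-12 | P2 12-21 |
Completion: P0=6  P1=12  P2=21
Turnaround (C−A): P0=6  P1=10  P2=16
Waiting(P0) = turnaround − burst = 6 − 6 = 0

0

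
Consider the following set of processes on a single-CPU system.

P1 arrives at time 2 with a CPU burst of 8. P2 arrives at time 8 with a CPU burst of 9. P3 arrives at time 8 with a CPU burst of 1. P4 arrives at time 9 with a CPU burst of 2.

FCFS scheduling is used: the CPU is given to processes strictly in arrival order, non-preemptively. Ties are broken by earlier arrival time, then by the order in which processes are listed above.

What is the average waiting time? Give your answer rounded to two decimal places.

6.00

Gantt: | idle 0-2 | P1 2-10 | P2 10-19 | P3 19-20 | P4 20-22 |
Completion: P1=10  P2=19  P3=20  P4=22
Turnaround (C−A): P1=8  P2=11  P3=12  P4=13
Waiting times: P1=0, P2=2, P3=11, P4=11
Average waiting = (0+2+11+11) / 4 = 24/4 = 6.00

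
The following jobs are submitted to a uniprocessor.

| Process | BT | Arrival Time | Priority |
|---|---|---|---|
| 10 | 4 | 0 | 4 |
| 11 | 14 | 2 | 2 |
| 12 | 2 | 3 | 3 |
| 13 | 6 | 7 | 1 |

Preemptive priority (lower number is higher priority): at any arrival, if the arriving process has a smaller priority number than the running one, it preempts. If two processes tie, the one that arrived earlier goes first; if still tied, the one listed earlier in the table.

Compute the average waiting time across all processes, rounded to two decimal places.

Schedule: | 10 0-2 | 11 2-7 | 13 7-13 | 11 13-22 | 12 22-24 | 10 24-26 |
Completion: 10=26  11=22  12=24  13=13
Turnaround (C−A): 10=26  11=20  12=21  13=6
Waiting times: 10=22, 11=6, 12=19, 13=0
Average waiting = (22+6+19+0) / 4 = 47/4 = 11.75

11.75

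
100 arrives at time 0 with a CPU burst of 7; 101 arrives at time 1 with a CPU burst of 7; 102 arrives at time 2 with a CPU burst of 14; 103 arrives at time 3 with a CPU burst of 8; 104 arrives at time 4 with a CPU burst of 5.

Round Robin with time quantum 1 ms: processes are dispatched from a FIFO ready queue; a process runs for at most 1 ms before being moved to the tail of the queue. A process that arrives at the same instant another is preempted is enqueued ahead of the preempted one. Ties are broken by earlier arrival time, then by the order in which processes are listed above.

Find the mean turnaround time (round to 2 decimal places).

Gantt: | 100 0-1 | 101 1-2 | 100 2-3 | 102 3-4 | 101 4-5 | 103 5-6 | 100 6-7 | 104 7-8 | 102 8-9 | 101 9-10 | 103 10-11 | 100 11-12 | 104 12-13 | 102 13-14 | 101 14-15 | 103 15-16 | 100 16-17 | 104 17-18 | 102 18-19 | 101 19-20 | 103 20-21 | 100 21-22 | 104 22-23 | 102 23-24 | 101 24-25 | 103 25-26 | 100 26-27 | 104 27-28 | 102 28-29 | 101 29-30 | 103 30-31 | 102 31-32 | 103 32-33 | 102 33-34 | 103 34-35 | 102 35-41 |
Completion: 100=27  101=30  102=41  103=35  104=28
Turnaround (C−A): 100=27  101=29  102=39  103=32  104=24
Turnaround times: 100=27, 101=29, 102=39, 103=32, 104=24
Average turnaround = (27+29+39+32+24) / 5 = 151/5 = 30.20

30.20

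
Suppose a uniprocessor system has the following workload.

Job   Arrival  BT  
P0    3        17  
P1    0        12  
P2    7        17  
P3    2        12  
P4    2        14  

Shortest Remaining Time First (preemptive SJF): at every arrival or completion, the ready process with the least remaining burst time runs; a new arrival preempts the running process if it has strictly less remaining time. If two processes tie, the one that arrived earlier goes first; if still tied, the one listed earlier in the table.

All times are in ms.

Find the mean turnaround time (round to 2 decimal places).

37.40

Schedule: | P1 0-12 | P3 12-24 | P4 24-38 | P0 38-55 | P2 55-72 |
Completion: P0=55  P1=12  P2=72  P3=24  P4=38
Turnaround times: P0=52, P1=12, P2=65, P3=22, P4=36
Average turnaround = (52+12+65+22+36) / 5 = 187/5 = 37.40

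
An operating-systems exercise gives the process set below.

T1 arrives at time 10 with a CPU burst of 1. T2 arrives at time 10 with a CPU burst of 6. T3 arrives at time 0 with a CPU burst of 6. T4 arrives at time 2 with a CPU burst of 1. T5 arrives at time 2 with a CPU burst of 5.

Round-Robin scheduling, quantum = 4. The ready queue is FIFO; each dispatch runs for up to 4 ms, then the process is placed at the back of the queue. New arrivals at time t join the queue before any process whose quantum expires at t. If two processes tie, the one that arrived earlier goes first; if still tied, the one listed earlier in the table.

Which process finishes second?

T3

Timeline: | T3 0-4 | T4 4-5 | T5 5-9 | T3 9-11 | T5 11-12 | T1 12-13 | T2 13-19 |
Completion: T1=13  T2=19  T3=11  T4=5  T5=12
Turnaround (C−A): T1=3  T2=9  T3=11  T4=3  T5=10
Finish order: T4 → T3 → T5 → T1 → T2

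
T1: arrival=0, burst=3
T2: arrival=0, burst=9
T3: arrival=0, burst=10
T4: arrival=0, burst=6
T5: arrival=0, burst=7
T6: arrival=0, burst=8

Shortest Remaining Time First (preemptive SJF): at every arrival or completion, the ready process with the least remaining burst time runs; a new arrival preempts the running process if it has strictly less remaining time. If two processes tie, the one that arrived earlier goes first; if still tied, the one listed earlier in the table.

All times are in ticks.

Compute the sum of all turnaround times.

Gantt: | T1 0-3 | T4 3-9 | T5 9-16 | T6 16-24 | T2 24-33 | T3 33-43 |
Completion: T1=3  T2=33  T3=43  T4=9  T5=16  T6=24
Turnaround (C−A): T1=3  T2=33  T3=43  T4=9  T5=16  T6=24
Turnaround = completion − arrival: T1=3, T2=33, T3=43, T4=9, T5=16, T6=24
Total turnaround = 3 + 33 + 43 + 9 + 16 + 24 = 128

128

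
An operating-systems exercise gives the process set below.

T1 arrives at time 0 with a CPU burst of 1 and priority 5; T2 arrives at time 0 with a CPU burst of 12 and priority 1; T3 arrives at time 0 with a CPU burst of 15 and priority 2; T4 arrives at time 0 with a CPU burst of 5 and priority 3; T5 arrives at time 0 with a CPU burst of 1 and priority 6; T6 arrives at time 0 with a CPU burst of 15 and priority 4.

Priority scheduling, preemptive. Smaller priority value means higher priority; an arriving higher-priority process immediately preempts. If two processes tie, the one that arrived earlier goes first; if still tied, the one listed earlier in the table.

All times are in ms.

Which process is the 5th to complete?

Timeline: | T2 0-12 | T3 12-27 | T4 27-32 | T6 32-47 | T1 47-48 | T5 48-49 |
Completion: T1=48  T2=12  T3=27  T4=32  T5=49  T6=47
Finish order: T2 → T3 → T4 → T6 → T1 → T5

T1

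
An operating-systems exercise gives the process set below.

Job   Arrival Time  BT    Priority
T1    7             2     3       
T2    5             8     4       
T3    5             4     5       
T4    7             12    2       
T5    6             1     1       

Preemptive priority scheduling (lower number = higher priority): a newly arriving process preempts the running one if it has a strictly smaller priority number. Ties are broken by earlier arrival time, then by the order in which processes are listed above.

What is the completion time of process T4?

19

Schedule: | idle 0-5 | T2 5-6 | T5 6-7 | T4 7-19 | T1 19-21 | T2 21-28 | T3 28-32 |
Completion: T1=21  T2=28  T3=32  T4=19  T5=7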